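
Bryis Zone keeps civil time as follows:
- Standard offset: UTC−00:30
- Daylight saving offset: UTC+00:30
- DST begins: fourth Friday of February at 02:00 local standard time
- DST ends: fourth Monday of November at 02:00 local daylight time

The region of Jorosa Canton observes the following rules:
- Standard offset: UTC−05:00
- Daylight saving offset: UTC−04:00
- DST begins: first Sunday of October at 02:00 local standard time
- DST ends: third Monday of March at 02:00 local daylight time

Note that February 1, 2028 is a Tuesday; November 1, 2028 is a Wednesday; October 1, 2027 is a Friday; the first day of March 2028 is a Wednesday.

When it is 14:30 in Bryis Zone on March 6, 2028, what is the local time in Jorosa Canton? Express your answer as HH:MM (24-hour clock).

10:00

1 February 2028 is a Tuesday, so the first Friday is February 4 and the fourth is February 25.
1 November 2028 is a Wednesday, so the first Monday is November 6 and the fourth is November 27.
March 6, 2028 falls between 25 February and 27 November, so daylight saving is in effect and Bryis Zone is at UTC+00:30.
14:30 Bryis Zone − 0h30m = 14:00 UTC.
1 October 2027 is a Friday, so the first Sunday is October 3.
1 March 2028 is a Wednesday, so the first Monday is March 6 and the third is March 20.
At the standard offset (UTC−05:00), 14:00 UTC − 5h = 09:00 Jorosa Canton standard time.
The standard-time date in Jorosa Canton, March 6, 2028, falls between 3 October 2027 and 20 March 2028, so daylight saving is in effect and Jorosa Canton is at UTC−04:00.
14:00 UTC − 4h = 10:00 Jorosa Canton.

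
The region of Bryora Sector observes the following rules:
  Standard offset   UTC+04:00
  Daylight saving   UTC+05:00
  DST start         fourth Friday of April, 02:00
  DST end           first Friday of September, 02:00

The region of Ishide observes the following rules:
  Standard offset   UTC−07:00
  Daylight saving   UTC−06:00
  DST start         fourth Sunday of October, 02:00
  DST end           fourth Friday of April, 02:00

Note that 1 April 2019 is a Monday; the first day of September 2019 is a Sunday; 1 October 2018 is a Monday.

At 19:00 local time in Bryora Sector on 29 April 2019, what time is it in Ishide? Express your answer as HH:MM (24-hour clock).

1 April 2019 is a Monday, so the first Friday is April 5 and the fourth is April 26.
1 September 2019 is a Sunday, so the first Friday is September 6.
29 April 2019 falls between 26 April and 6 September, so daylight saving is in effect and Bryora Sector is at UTC+05:00.
19:00 Bryora Sector − 5h = 14:00 UTC.
1 October 2018 is a Monday, so the first Sunday is October 7 and the fourth is October 28.
1 April 2019 is a Monday, so the first Friday is April 5 and the fourth is April 26.
At the standard offset (UTC−07:00), 14:00 UTC − 7h = 07:00 Ishide standard time.
The standard-time date in Ishide, 29 April 2019, does not fall between 28 October 2018 and 26 April 2019, so daylight saving is not in effect and Ishide is at UTC−07:00.
14:00 UTC − 7h = 07:00 Ishide.

07:00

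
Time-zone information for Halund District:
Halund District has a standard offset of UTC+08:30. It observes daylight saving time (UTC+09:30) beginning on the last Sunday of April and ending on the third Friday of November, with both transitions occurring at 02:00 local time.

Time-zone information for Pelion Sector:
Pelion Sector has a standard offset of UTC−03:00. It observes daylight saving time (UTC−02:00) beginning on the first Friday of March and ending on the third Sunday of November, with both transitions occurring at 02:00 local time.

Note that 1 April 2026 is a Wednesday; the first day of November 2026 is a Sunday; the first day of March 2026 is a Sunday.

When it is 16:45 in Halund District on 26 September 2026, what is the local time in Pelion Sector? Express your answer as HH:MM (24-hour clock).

1 April 2026 is a Wednesday, so Sundays fall on 5, 12, 19, 26; the last is April 26.
1 November 2026 is a Sunday, so the first Friday is November 6 and the third is November 20.
Daylight saving runs 26 April – 20 November; 26 September 2026 is inside that window, so Halund District is at UTC+09:30.
16:45 Halund District − 9h30m = 07:15 UTC.
1 March 2026 is a Sunday, so the first Friday is March 6.
1 November 2026 is a Sunday, so the first Sunday is November 1 and the third is November 15.
At the standard offset (UTC−03:00), 07:15 UTC − 3h = 04:15 Pelion Sector standard time.
Daylight saving runs 6 March – 15 November; the standard-time date in Pelion Sector, 26 September 2026, is inside that window, so Pelion Sector is at UTC−02:00.
07:15 UTC − 2h = 05:15 Pelion Sector.

05:15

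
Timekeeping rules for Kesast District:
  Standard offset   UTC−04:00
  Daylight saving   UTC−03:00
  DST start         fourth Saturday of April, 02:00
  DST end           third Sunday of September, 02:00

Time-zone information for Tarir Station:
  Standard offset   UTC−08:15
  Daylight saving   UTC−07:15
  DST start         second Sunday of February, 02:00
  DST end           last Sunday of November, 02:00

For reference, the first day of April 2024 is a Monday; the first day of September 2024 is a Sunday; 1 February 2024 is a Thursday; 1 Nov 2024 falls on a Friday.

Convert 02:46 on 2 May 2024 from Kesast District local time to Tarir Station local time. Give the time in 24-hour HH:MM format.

22:31

1 April 2024 is a Monday, so the first Saturday is April 6 and the fourth is April 27.
1 September 2024 is a Sunday, so the first Sunday is September 1 and the third is September 15.
2 May 2024 falls between 27 April and 15 September, so daylight saving is in effect and Kesast District is at UTC−03:00.
02:46 Kesast District + 3h = 05:46 UTC.
1 February 2024 is a Thursday, so the first Sunday is February 4 and the second is February 11.
1 November 2024 is a Friday, so Sundays fall on 3, 10, 17, 24; the last is November 24.
At the standard offset (UTC−08:15), 05:46 UTC − 8h15m = 21:31 Tarir Station standard time (rolling into the previous day, 1 May 2024).
The standard-time date in Tarir Station, 1 May 2024, lies within the daylight-saving period (11 February – 24 November), so Tarir Station is on daylight time, UTC−07:15.
05:46 UTC − 7h15m = 22:31 Tarir Station (rolling into the previous day, 1 May 2024).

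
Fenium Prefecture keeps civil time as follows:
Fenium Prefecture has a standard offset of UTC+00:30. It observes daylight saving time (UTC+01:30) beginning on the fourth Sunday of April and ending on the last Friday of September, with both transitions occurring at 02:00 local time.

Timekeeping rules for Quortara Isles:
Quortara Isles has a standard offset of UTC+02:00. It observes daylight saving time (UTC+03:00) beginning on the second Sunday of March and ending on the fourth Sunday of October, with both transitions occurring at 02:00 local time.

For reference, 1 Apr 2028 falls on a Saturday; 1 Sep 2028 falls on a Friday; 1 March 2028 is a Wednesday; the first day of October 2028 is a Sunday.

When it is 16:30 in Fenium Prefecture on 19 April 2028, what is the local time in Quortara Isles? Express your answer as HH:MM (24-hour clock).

1 April 2028 is a Saturday, so the first Sunday is April 2 and the fourth is April 23.
1 September 2028 is a Friday, so Fridays fall on 1, 8, 15, 22, 29; the last is September 29.
19 April 2028 does not fall between 23 April and 29 September, so daylight saving is not in effect and Fenium Prefecture is at UTC+00:30.
16:30 Fenium Prefecture − 0h30m = 16:00 UTC.
1 March 2028 is a Wednesday, so the first Sunday is March 5 and the second is March 12.
1 October 2028 is a Sunday, so the first Sunday is October 1 and the fourth is October 22.
At the standard offset (UTC+02:00), 16:00 UTC + 2h = 18:00 Quortara Isles standard time.
Daylight saving runs 12 March – 22 October; the standard-time date in Quortara Isles, 19 April 2028, is inside that window, so Quortara Isles is at UTC+03:00.
16:00 UTC + 3h = 19:00 Quortara Isles.

19:00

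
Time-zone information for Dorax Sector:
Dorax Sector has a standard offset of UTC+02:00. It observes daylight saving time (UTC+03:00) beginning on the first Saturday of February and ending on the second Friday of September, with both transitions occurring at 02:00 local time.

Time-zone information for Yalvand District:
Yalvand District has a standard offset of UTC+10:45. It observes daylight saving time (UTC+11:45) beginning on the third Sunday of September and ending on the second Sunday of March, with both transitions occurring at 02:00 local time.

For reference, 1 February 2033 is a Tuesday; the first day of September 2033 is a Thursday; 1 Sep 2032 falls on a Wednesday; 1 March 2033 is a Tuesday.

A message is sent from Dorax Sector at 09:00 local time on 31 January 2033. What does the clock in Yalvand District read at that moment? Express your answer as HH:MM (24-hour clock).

18:45

1 February 2033 is a Tuesday, so the first Saturday is February 5.
1 September 2033 is a Thursday, so the first Friday is September 2 and the second is September 9.
Daylight saving runs 5 February – 9 September; 31 January 2033 is outside that window, so Dorax Sector is on standard time at UTC+02:00.
09:00 Dorax Sector − 2h = 07:00 UTC.
1 September 2032 is a Wednesday, so the first Sunday is September 5 and the third is September 19.
1 March 2033 is a Tuesday, so the first Sunday is March 6 and the second is March 13.
At the standard offset (UTC+10:45), 07:00 UTC + 10h45m = 17:45 Yalvand District standard time.
The standard-time date in Yalvand District, 31 January 2033, lies within the daylight-saving period (19 September 2032 – 13 March 2033), so Yalvand District is on daylight time, UTC+11:45.
07:00 UTC + 11h45m = 18:45 Yalvand District.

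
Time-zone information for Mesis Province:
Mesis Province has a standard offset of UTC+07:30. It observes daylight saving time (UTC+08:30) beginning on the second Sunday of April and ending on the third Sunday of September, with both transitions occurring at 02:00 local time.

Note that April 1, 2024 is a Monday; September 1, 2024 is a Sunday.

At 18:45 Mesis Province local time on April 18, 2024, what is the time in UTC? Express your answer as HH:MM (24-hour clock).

1 April 2024 is a Monday, so the first Sunday is April 7 and the second is April 14.
1 September 2024 is a Sunday, so the first Sunday is September 1 and the third is September 15.
April 18, 2024 falls between 14 April and 15 September, so daylight saving is in effect and Mesis Province is at UTC+08:30.
18:45 local − 8h30m = 10:15 UTC.

10:15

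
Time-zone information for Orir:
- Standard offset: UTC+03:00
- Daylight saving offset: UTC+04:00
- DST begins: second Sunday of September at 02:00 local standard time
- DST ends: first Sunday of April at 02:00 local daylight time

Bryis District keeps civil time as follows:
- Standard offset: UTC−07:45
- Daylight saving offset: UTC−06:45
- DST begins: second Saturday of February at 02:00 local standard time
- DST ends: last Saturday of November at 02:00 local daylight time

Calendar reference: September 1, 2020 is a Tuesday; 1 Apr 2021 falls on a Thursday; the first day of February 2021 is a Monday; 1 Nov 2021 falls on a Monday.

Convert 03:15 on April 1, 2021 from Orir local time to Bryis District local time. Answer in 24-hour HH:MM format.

1 September 2020 is a Tuesday, so the first Sunday is September 6 and the second is September 13.
1 April 2021 is a Thursday, so the first Sunday is April 4.
Daylight saving runs 13 September 2020 – 4 April 2021; April 1, 2021 is inside that window, so Orir is at UTC+04:00.
03:15 Orir − 4h = 23:15 UTC (rolling into the previous day, 31 March 2021).
1 February 2021 is a Monday, so the first Saturday is February 6 and the second is February 13.
1 November 2021 is a Monday, so Saturdays fall on 6, 13, 20, 27; the last is November 27.
At the standard offset (UTC−07:45), 23:15 UTC − 7h45m = 15:30 Bryis District standard time.
Daylight saving runs 13 February – 27 November; the standard-time date in Bryis District, March 31, 2021, is inside that window, so Bryis District is at UTC−06:45.
23:15 UTC − 6h45m = 16:30 Bryis District.

16:30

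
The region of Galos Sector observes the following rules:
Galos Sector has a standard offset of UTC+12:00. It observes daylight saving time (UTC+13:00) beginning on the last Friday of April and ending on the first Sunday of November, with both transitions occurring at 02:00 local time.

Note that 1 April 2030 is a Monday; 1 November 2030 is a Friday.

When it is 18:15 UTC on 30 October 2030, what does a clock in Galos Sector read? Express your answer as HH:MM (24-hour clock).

1 April 2030 is a Monday, so Fridays fall on 5, 12, 19, 26; the last is April 26.
1 November 2030 is a Friday, so the first Sunday is November 3.
At the standard offset (UTC+12:00), 18:15 UTC + 12h = 06:15 Galos Sector standard time (rolling into the next day, 31 October 2030).
The standard-time date in Galos Sector, 31 October 2030, falls between 26 April and 3 November, so daylight saving is in effect and Galos Sector is at UTC+13:00.
18:15 UTC + 13h = 07:15 local (rolling into the next day, 31 October 2030).

07:15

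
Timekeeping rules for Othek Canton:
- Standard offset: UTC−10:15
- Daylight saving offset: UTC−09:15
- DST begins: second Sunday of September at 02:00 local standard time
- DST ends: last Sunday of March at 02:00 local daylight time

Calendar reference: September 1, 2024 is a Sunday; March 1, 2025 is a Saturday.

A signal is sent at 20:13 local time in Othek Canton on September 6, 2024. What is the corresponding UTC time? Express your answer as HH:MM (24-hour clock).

06:28

1 September 2024 is a Sunday, so the first Sunday is September 1 and the second is September 8.
1 March 2025 is a Saturday, so Sundays fall on 2, 9, 16, 23, 30; the last is March 30.
September 6, 2024 does not fall between 8 September 2024 and 30 March 2025, so daylight saving is not in effect and Othek Canton is at UTC−10:15.
20:13 local + 10h15m = 06:28 UTC (rolling into the next day, 7 September 2024).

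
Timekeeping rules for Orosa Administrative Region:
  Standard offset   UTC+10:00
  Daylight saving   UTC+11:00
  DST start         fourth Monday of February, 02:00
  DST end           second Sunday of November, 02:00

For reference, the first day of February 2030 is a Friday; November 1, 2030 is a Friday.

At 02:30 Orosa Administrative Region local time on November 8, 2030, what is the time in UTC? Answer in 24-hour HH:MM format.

1 February 2030 is a Friday, so the first Monday is February 4 and the fourth is February 25.
1 November 2030 is a Friday, so the first Sunday is November 3 and the second is November 10.
Daylight saving runs 25 February – 10 November; November 8, 2030 is inside that window, so Orosa Administrative Region is at UTC+11:00.
02:30 local − 11h = 15:30 UTC (rolling into the previous day, 7 November 2030).

15:30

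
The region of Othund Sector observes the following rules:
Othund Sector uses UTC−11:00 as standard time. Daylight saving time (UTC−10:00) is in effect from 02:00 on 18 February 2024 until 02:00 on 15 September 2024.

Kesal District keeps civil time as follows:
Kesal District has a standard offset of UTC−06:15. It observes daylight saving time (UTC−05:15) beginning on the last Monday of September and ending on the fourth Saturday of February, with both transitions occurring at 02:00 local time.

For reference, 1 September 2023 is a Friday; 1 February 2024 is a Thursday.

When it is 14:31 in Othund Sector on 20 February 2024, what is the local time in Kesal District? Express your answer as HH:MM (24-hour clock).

20 February 2024 falls between 18 February and 15 September, so daylight saving is in effect and Othund Sector is at UTC−10:00.
14:31 Othund Sector + 10h = 00:31 UTC (rolling into the next day, 21 February 2024).
1 September 2023 is a Friday, so Mondays fall on 4, 11, 18, 25; the last is September 25.
1 February 2024 is a Thursday, so the first Saturday is February 3 and the fourth is February 24.
At the standard offset (UTC−06:15), 00:31 UTC − 6h15m = 18:16 Kesal District standard time (rolling into the previous day, 20 February 2024).
The standard-time date in Kesal District, 20 February 2024, lies within the daylight-saving period (25 September 2023 – 24 February 2024), so Kesal District is on daylight time, UTC−05:15.
00:31 UTC − 5h15m = 19:16 Kesal District (rolling into the previous day, 20 February 2024).

19:16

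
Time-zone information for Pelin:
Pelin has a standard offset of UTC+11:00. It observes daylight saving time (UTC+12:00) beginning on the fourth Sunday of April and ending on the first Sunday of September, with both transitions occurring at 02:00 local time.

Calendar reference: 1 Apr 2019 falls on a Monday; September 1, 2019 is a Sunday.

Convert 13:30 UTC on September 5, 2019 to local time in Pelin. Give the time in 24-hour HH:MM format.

00:30

1 April 2019 is a Monday, so the first Sunday is April 7 and the fourth is April 28.
1 September 2019 is a Sunday, so the first Sunday is September 1.
At the standard offset (UTC+11:00), 13:30 UTC + 11h = 00:30 Pelin standard time (rolling into the next day, 6 September 2019).
The standard-time date in Pelin, September 6, 2019, is outside the daylight-saving period (28 April – 1 September), so Pelin is on standard time, UTC+11:00.
13:30 UTC + 11h = 00:30 local (rolling into the next day, 6 September 2019).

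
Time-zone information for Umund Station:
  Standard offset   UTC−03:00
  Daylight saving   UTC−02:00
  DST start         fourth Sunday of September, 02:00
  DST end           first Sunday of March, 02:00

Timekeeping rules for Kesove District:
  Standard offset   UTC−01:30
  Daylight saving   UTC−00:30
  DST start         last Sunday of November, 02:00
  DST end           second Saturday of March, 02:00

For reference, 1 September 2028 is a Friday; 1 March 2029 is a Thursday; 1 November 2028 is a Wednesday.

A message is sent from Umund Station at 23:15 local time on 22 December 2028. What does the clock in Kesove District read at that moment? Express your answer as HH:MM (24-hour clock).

00:45

1 September 2028 is a Friday, so the first Sunday is September 3 and the fourth is September 24.
1 March 2029 is a Thursday, so the first Sunday is March 4.
Daylight saving runs 24 September 2028 – 4 March 2029; 22 December 2028 is inside that window, so Umund Station is at UTC−02:00.
23:15 Umund Station + 2h = 01:15 UTC (rolling into the next day, 23 December 2028).
1 November 2028 is a Wednesday, so Sundays fall on 5, 12, 19, 26; the last is November 26.
1 March 2029 is a Thursday, so the first Saturday is March 3 and the second is March 10.
At the standard offset (UTC−01:30), 01:15 UTC − 1h30m = 23:45 Kesove District standard time (rolling into the previous day, 22 December 2028).
The standard-time date in Kesove District, 22 December 2028, falls between 26 November 2028 and 10 March 2029, so daylight saving is in effect and Kesove District is at UTC−00:30.
01:15 UTC − 0h30m = 00:45 Kesove District.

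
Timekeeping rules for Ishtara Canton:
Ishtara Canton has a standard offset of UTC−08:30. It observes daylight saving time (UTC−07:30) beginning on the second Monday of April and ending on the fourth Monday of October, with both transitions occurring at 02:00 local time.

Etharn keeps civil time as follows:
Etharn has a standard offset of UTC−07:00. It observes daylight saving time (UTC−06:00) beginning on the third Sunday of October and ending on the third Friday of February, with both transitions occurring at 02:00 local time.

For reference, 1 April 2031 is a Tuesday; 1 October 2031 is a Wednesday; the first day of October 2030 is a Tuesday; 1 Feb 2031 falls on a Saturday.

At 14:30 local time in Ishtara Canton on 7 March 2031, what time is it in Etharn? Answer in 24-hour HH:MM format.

16:00

1 April 2031 is a Tuesday, so the first Monday is April 7 and the second is April 14.
1 October 2031 is a Wednesday, so the first Monday is October 6 and the fourth is October 27.
Daylight saving runs 14 April – 27 October; 7 March 2031 is outside that window, so Ishtara Canton is on standard time at UTC−08:30.
14:30 Ishtara Canton + 8h30m = 23:00 UTC.
1 October 2030 is a Tuesday, so the first Sunday is October 6 and the third is October 20.
1 February 2031 is a Saturday, so the first Friday is February 7 and the third is February 21.
At the standard offset (UTC−07:00), 23:00 UTC − 7h = 16:00 Etharn standard time.
The standard-time date in Etharn, 7 March 2031, does not fall between 20 October 2030 and 21 February 2031, so daylight saving is not in effect and Etharn is at UTC−07:00.
23:00 UTC − 7h = 16:00 Etharn.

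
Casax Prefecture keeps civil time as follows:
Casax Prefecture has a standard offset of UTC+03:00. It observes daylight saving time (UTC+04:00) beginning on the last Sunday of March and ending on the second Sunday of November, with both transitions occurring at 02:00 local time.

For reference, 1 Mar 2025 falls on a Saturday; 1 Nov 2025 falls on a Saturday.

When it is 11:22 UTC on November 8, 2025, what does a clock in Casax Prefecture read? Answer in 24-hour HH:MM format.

1 March 2025 is a Saturday, so Sundays fall on 2, 9, 16, 23, 30; the last is March 30.
1 November 2025 is a Saturday, so the first Sunday is November 2 and the second is November 9.
At the standard offset (UTC+03:00), 11:22 UTC + 3h = 14:22 Casax Prefecture standard time.
The standard-time date in Casax Prefecture, November 8, 2025, falls between 30 March and 9 November, so daylight saving is in effect and Casax Prefecture is at UTC+04:00.
11:22 UTC + 4h = 15:22 local.

15:22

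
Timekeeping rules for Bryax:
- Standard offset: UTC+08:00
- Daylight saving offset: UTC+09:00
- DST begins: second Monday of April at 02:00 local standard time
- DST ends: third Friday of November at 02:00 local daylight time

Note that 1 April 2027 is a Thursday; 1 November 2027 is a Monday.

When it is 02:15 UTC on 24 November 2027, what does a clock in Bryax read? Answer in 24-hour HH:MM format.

1 April 2027 is a Thursday, so the first Monday is April 5 and the second is April 12.
1 November 2027 is a Monday, so the first Friday is November 5 and the third is November 19.
At the standard offset (UTC+08:00), 02:15 UTC + 8h = 10:15 Bryax standard time.
The standard-time date in Bryax, 24 November 2027, does not fall between 12 April and 19 November, so daylight saving is not in effect and Bryax is at UTC+08:00.
02:15 UTC + 8h = 10:15 local.

10:15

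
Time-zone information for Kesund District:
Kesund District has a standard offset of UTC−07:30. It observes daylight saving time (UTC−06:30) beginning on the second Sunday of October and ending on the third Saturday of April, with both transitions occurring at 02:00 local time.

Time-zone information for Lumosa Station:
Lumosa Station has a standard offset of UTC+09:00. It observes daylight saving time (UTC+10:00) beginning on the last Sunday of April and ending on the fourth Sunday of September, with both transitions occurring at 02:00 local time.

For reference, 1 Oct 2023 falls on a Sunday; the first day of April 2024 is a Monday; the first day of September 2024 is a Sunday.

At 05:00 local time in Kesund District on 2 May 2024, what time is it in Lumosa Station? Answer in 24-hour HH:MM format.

1 October 2023 is a Sunday, so the first Sunday is October 1 and the second is October 8.
1 April 2024 is a Monday, so the first Saturday is April 6 and the third is April 20.
Daylight saving runs 8 October 2023 – 20 April 2024; 2 May 2024 is outside that window, so Kesund District is on standard time at UTC−07:30.
05:00 Kesund District + 7h30m = 12:30 UTC.
1 April 2024 is a Monday, so Sundays fall on 7, 14, 21, 28; the last is April 28.
1 September 2024 is a Sunday, so the first Sunday is September 1 and the fourth is September 22.
At the standard offset (UTC+09:00), 12:30 UTC + 9h = 21:30 Lumosa Station standard time.
The standard-time date in Lumosa Station, 2 May 2024, lies within the daylight-saving period (28 April – 22 September), so Lumosa Station is on daylight time, UTC+10:00.
12:30 UTC + 10h = 22:30 Lumosa Station.

22:30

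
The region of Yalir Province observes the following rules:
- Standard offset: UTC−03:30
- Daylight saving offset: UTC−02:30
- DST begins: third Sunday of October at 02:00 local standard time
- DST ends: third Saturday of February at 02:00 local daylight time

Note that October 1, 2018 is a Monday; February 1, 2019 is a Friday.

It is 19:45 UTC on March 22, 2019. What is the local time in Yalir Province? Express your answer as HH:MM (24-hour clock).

1 October 2018 is a Monday, so the first Sunday is October 7 and the third is October 21.
1 February 2019 is a Friday, so the first Saturday is February 2 and the third is February 16.
At the standard offset (UTC−03:30), 19:45 UTC − 3h30m = 16:15 Yalir Province standard time.
The standard-time date in Yalir Province, March 22, 2019, is outside the daylight-saving period (21 October 2018 – 16 February 2019), so Yalir Province is on standard time, UTC−03:30.
19:45 UTC − 3h30m = 16:15 local.

16:15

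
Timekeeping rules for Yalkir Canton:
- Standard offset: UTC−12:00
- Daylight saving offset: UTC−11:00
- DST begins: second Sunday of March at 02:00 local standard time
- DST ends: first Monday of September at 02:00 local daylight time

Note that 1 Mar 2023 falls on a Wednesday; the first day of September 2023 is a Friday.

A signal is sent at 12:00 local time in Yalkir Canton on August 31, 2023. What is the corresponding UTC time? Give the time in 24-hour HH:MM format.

23:00

1 March 2023 is a Wednesday, so the first Sunday is March 5 and the second is March 12.
1 September 2023 is a Friday, so the first Monday is September 4.
August 31, 2023 falls between 12 March and 4 September, so daylight saving is in effect and Yalkir Canton is at UTC−11:00.
12:00 local + 11h = 23:00 UTC.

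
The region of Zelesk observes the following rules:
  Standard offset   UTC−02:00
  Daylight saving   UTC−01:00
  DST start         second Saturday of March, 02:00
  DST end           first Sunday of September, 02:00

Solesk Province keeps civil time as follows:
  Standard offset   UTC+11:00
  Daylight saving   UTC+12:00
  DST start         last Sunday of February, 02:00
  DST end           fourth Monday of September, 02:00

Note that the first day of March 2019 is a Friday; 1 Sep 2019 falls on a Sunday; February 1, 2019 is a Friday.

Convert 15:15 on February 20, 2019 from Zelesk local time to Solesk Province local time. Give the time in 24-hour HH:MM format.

04:15

1 March 2019 is a Friday, so the first Saturday is March 2 and the second is March 9.
1 September 2019 is a Sunday, so the first Sunday is September 1.
Daylight saving runs 9 March – 1 September; February 20, 2019 is outside that window, so Zelesk is on standard time at UTC−02:00.
15:15 Zelesk + 2h = 17:15 UTC.
1 February 2019 is a Friday, so Sundays fall on 3, 10, 17, 24; the last is February 24.
1 September 2019 is a Sunday, so the first Monday is September 2 and the fourth is September 23.
At the standard offset (UTC+11:00), 17:15 UTC + 11h = 04:15 Solesk Province standard time (rolling into the next day, 21 February 2019).
The standard-time date in Solesk Province, February 21, 2019, does not fall between 24 February and 23 September, so daylight saving is not in effect and Solesk Province is at UTC+11:00.
17:15 UTC + 11h = 04:15 Solesk Province (rolling into the next day, 21 February 2019).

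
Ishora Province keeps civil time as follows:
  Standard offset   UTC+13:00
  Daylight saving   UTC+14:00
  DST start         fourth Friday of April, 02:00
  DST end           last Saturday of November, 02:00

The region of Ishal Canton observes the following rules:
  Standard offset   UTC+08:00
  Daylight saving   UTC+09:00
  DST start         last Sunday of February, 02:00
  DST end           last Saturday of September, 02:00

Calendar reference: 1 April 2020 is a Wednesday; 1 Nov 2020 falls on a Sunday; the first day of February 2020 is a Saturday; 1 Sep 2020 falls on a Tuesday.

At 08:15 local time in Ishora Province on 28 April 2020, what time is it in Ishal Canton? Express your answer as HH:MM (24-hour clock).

1 April 2020 is a Wednesday, so the first Friday is April 3 and the fourth is April 24.
1 November 2020 is a Sunday, so Saturdays fall on 7, 14, 21, 28; the last is November 28.
28 April 2020 lies within the daylight-saving period (24 April – 28 November), so Ishora Province is on daylight time, UTC+14:00.
08:15 Ishora Province − 14h = 18:15 UTC (rolling into the previous day, 27 April 2020).
1 February 2020 is a Saturday, so Sundays fall on 2, 9, 16, 23; the last is February 23.
1 September 2020 is a Tuesday, so Saturdays fall on 5, 12, 19, 26; the last is September 26.
At the standard offset (UTC+08:00), 18:15 UTC + 8h = 02:15 Ishal Canton standard time (rolling into the next day, 28 April 2020).
The standard-time date in Ishal Canton, 28 April 2020, lies within the daylight-saving period (23 February – 26 September), so Ishal Canton is on daylight time, UTC+09:00.
18:15 UTC + 9h = 03:15 Ishal Canton (rolling into the next day, 28 April 2020).

03:15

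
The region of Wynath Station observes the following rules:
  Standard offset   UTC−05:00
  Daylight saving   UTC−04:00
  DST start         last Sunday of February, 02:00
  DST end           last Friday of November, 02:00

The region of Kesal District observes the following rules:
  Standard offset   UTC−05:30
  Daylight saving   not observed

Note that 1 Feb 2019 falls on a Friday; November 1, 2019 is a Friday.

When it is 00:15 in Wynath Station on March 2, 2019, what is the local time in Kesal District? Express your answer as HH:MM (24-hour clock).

1 February 2019 is a Friday, so Sundays fall on 3, 10, 17, 24; the last is February 24.
1 November 2019 is a Friday, so Fridays fall on 1, 8, 15, 22, 29; the last is November 29.
March 2, 2019 falls between 24 February and 29 November, so daylight saving is in effect and Wynath Station is at UTC−04:00.
00:15 Wynath Station + 4h = 04:15 UTC.
Kesal District has no daylight saving, so its offset is UTC−05:30 year-round.
04:15 UTC − 5h30m = 22:45 Kesal District (rolling into the previous day, 1 March 2019).

22:45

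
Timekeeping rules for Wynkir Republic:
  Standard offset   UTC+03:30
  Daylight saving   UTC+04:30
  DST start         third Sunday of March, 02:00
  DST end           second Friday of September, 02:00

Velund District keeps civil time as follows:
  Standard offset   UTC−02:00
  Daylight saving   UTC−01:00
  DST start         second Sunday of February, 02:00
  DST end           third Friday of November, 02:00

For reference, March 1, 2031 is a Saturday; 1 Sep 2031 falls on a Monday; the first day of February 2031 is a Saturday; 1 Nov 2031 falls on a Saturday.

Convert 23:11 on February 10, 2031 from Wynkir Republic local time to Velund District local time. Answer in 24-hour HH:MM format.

18:41

1 March 2031 is a Saturday, so the first Sunday is March 2 and the third is March 16.
1 September 2031 is a Monday, so the first Friday is September 5 and the second is September 12.
Daylight saving runs 16 March – 12 September; February 10, 2031 is outside that window, so Wynkir Republic is on standard time at UTC+03:30.
23:11 Wynkir Republic − 3h30m = 19:41 UTC.
1 February 2031 is a Saturday, so the first Sunday is February 2 and the second is February 9.
1 November 2031 is a Saturday, so the first Friday is November 7 and the third is November 21.
At the standard offset (UTC−02:00), 19:41 UTC − 2h = 17:41 Velund District standard time.
Daylight saving runs 9 February – 21 November; the standard-time date in Velund District, February 10, 2031, is inside that window, so Velund District is at UTC−01:00.
19:41 UTC − 1h = 18:41 Velund District.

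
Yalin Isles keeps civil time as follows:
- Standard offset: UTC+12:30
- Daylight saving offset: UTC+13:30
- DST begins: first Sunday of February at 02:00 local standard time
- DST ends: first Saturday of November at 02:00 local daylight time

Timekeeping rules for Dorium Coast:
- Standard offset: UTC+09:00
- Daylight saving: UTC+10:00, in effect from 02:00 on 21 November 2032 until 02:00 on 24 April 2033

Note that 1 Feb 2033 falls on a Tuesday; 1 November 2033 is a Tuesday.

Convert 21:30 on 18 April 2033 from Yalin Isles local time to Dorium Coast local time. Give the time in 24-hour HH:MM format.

1 February 2033 is a Tuesday, so the first Sunday is February 6.
1 November 2033 is a Tuesday, so the first Saturday is November 5.
18 April 2033 lies within the daylight-saving period (6 February – 5 November), so Yalin Isles is on daylight time, UTC+13:30.
21:30 Yalin Isles − 13h30m = 08:00 UTC.
At the standard offset (UTC+09:00), 08:00 UTC + 9h = 17:00 Dorium Coast standard time.
The standard-time date in Dorium Coast, 18 April 2033, falls between 21 November 2032 and 24 April 2033, so daylight saving is in effect and Dorium Coast is at UTC+10:00.
08:00 UTC + 10h = 18:00 Dorium Coast.

18:00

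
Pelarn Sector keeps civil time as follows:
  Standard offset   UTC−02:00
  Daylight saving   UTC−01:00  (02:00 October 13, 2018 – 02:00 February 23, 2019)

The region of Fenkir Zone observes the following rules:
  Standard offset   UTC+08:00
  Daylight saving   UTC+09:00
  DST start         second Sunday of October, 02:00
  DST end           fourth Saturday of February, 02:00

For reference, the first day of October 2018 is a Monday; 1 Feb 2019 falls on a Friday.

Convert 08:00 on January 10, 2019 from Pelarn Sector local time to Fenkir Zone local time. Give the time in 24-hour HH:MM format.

January 10, 2019 lies within the daylight-saving period (13 October 2018 – 23 February 2019), so Pelarn Sector is on daylight time, UTC−01:00.
08:00 Pelarn Sector + 1h = 09:00 UTC.
1 October 2018 is a Monday, so the first Sunday is October 7 and the second is October 14.
1 February 2019 is a Friday, so the first Saturday is February 2 and the fourth is February 23.
At the standard offset (UTC+08:00), 09:00 UTC + 8h = 17:00 Fenkir Zone standard time.
Daylight saving runs 14 October 2018 – 23 February 2019; the standard-time date in Fenkir Zone, January 10, 2019, is inside that window, so Fenkir Zone is at UTC+09:00.
09:00 UTC + 9h = 18:00 Fenkir Zone.

18:00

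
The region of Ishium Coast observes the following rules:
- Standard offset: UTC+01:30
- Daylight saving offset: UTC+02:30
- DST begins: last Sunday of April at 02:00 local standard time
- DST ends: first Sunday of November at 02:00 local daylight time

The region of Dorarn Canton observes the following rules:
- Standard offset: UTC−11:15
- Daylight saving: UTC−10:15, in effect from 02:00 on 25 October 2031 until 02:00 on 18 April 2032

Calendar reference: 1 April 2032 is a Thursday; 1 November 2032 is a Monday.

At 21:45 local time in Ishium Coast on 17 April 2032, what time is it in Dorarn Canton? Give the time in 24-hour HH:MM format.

1 April 2032 is a Thursday, so Sundays fall on 4, 11, 18, 25; the last is April 25.
1 November 2032 is a Monday, so the first Sunday is November 7.
17 April 2032 does not fall between 25 April and 7 November, so daylight saving is not in effect and Ishium Coast is at UTC+01:30.
21:45 Ishium Coast − 1h30m = 20:15 UTC.
At the standard offset (UTC−11:15), 20:15 UTC − 11h15m = 09:00 Dorarn Canton standard time.
The standard-time date in Dorarn Canton, 17 April 2032, falls between 25 October 2031 and 18 April 2032, so daylight saving is in effect and Dorarn Canton is at UTC−10:15.
20:15 UTC − 10h15m = 10:00 Dorarn Canton.

10:00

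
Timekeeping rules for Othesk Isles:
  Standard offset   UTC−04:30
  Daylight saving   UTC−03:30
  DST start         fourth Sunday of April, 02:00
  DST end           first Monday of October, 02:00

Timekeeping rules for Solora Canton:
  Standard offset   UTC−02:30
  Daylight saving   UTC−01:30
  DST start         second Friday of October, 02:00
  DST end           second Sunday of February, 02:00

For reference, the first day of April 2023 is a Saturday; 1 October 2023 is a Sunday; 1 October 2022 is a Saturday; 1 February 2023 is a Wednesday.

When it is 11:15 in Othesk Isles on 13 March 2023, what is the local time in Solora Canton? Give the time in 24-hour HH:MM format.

13:15

1 April 2023 is a Saturday, so the first Sunday is April 2 and the fourth is April 23.
1 October 2023 is a Sunday, so the first Monday is October 2.
Daylight saving runs 23 April – 2 October; 13 March 2023 is outside that window, so Othesk Isles is on standard time at UTC−04:30.
11:15 Othesk Isles + 4h30m = 15:45 UTC.
1 October 2022 is a Saturday, so the first Friday is October 7 and the second is October 14.
1 February 2023 is a Wednesday, so the first Sunday is February 5 and the second is February 12.
At the standard offset (UTC−02:30), 15:45 UTC − 2h30m = 13:15 Solora Canton standard time.
The standard-time date in Solora Canton, 13 March 2023, does not fall between 14 October 2022 and 12 February 2023, so daylight saving is not in effect and Solora Canton is at UTC−02:30.
15:45 UTC − 2h30m = 13:15 Solora Canton.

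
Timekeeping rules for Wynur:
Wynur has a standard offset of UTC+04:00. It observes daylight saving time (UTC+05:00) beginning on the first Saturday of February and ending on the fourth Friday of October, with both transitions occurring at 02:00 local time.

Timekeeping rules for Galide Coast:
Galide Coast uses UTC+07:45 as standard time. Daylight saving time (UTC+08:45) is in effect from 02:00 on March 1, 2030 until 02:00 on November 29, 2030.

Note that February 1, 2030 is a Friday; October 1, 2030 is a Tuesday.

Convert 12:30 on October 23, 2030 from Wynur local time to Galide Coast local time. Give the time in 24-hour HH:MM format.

1 February 2030 is a Friday, so the first Saturday is February 2.
1 October 2030 is a Tuesday, so the first Friday is October 4 and the fourth is October 25.
Daylight saving runs 2 February – 25 October; October 23, 2030 is inside that window, so Wynur is at UTC+05:00.
12:30 Wynur − 5h = 07:30 UTC.
At the standard offset (UTC+07:45), 07:30 UTC + 7h45m = 15:15 Galide Coast standard time.
Daylight saving runs 1 March – 29 November; the standard-time date in Galide Coast, October 23, 2030, is inside that window, so Galide Coast is at UTC+08:45.
07:30 UTC + 8h45m = 16:15 Galide Coast.

16:15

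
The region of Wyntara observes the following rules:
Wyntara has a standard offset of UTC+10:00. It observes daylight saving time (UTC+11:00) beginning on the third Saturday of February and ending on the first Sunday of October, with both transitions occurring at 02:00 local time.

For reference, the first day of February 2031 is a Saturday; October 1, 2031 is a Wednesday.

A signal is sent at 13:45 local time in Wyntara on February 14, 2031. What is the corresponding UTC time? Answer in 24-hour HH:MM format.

03:45

1 February 2031 is a Saturday, so the first Saturday is February 1 and the third is February 15.
1 October 2031 is a Wednesday, so the first Sunday is October 5.
February 14, 2031 is outside the daylight-saving period (15 February – 5 October), so Wyntara is on standard time, UTC+10:00.
13:45 local − 10h = 03:45 UTC.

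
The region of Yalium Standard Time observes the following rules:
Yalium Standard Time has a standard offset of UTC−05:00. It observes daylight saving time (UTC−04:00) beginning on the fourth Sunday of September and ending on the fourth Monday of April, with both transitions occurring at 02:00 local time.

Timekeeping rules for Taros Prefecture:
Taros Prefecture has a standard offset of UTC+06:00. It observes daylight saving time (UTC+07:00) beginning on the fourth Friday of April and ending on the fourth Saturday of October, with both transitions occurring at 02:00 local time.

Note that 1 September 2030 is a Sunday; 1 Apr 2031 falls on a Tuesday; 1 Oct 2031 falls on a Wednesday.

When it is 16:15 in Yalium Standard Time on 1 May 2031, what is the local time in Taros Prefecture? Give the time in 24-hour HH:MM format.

04:15

1 September 2030 is a Sunday, so the first Sunday is September 1 and the fourth is September 22.
1 April 2031 is a Tuesday, so the first Monday is April 7 and the fourth is April 28.
1 May 2031 is outside the daylight-saving period (22 September 2030 – 28 April 2031), so Yalium Standard Time is on standard time, UTC−05:00.
16:15 Yalium Standard Time + 5h = 21:15 UTC.
1 April 2031 is a Tuesday, so the first Friday is April 4 and the fourth is April 25.
1 October 2031 is a Wednesday, so the first Saturday is October 4 and the fourth is October 25.
At the standard offset (UTC+06:00), 21:15 UTC + 6h = 03:15 Taros Prefecture standard time (rolling into the next day, 2 May 2031).
The standard-time date in Taros Prefecture, 2 May 2031, falls between 25 April and 25 October, so daylight saving is in effect and Taros Prefecture is at UTC+07:00.
21:15 UTC + 7h = 04:15 Taros Prefecture (rolling into the next day, 2 May 2031).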